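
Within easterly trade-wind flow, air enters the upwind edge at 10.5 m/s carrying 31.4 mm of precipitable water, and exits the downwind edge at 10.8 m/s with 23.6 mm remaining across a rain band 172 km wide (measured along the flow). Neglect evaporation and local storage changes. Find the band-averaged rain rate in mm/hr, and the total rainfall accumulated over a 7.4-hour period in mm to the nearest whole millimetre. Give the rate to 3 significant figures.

Column moisture flux per unit crosswind length is F = V × PW.
Inflow: F_in = 10.5 × 31.4 = 329.7 mm·m/s
Outflow: F_out = 10.8 × 23.6 = 254.88 mm·m/s
Steady-state rate R = (F_in − F_out)/L = (329.7 − 254.88) / 172000 m = 4.350e-04 mm/s.
R = 4.350e-04 × 3600 = 1.57 mm/hr.
Over 7.4 h: total = 1.57 × 7.4 = 11.618 ≈ 12 mm.

R ≈ 1.57 mm/hr; total ≈ 12 mm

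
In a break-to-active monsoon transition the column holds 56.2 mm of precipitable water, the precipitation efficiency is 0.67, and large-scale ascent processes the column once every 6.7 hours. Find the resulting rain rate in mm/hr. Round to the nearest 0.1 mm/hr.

Each overturning extracts ε × PW = 0.67 × 56.2 = 37.654 mm.
Rate = ε·PW / τ = 37.654 / 6.7 h = 5.6 mm/hr.

R ≈ 5.6 mm/hr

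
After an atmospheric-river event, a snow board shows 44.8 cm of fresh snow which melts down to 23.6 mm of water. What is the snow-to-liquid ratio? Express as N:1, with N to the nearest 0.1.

ratio ≈ 19.0

Ratio = snow depth / SWE = 448 mm / 23.6 mm = 19.0, i.e. 19.0:1.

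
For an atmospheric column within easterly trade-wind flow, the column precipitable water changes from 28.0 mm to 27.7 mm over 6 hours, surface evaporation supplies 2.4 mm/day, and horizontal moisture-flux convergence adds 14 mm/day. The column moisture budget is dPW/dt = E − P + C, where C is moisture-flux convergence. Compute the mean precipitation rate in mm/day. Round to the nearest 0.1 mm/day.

P ≈ 17.6 mm/day

dPW/dt = (27.7 − 28.0) mm / (6/24 day) = -1.200 mm/day.
P = E + C − dPW/dt = 2.4 + (14) − (-1.200) = 17.6 mm/day.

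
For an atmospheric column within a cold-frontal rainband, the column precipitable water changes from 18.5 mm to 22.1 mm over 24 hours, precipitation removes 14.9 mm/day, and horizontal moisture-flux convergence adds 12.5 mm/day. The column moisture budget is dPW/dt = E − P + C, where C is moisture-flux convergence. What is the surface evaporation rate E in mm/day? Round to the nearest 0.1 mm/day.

dPW/dt = (22.1 − 18.5) mm / (24/24 day) = +3.600 mm/day.
E = dPW/dt + P − C = (+3.600) + 14.9 − (12.5) = 6.0 mm/day.

E ≈ 6.0 mm/day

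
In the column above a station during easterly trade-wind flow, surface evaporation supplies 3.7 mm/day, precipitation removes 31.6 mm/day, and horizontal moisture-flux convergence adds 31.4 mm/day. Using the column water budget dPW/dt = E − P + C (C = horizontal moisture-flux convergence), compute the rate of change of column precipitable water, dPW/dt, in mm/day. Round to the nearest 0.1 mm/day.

dPW/dt = E − P + C = 3.7 − 31.6 + (31.4) = 3.5 mm/day.

dPW/dt ≈ 3.5 mm/day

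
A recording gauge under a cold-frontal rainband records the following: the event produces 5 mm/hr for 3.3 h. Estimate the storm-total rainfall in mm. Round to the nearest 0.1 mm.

total ≈ 16.5 mm

Total = Σ Rᵢ Δtᵢ = 5 × 3.3
      = 16.5 = 16.5 mm.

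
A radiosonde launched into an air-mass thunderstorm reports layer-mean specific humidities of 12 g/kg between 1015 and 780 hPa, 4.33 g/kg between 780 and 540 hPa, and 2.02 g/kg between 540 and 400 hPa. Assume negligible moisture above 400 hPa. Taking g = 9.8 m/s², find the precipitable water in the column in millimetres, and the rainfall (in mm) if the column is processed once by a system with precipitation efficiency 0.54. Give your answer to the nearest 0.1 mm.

Precipitable water is the column-integrated vapour mass per unit area: PW = (1/g) Σ q̄ Δp, with q in kg/kg and Δp in Pa (1 kg/m² of water = 1 mm).
Layer 1015–780 hPa: Δp = 235 hPa = 23500 Pa, q̄ = 0.012 kg/kg → 0.012 × 23500 / 9.8 = 28.78 mm
Layer 780–540 hPa: Δp = 240 hPa = 24000 Pa, q̄ = 0.00433 kg/kg → 0.00433 × 24000 / 9.8 = 10.60 mm
Layer 540–400 hPa: Δp = 140 hPa = 14000 Pa, q̄ = 0.00202 kg/kg → 0.00202 × 14000 / 9.8 = 2.89 mm
PW = 28.78 + 10.60 + 2.89 = 42.27 ≈ 42.3 mm.
Rainfall = ε × PW = 0.54 × 42.3 = 22.8 mm.

PW ≈ 42.3 mm; rainfall ≈ 22.8 mm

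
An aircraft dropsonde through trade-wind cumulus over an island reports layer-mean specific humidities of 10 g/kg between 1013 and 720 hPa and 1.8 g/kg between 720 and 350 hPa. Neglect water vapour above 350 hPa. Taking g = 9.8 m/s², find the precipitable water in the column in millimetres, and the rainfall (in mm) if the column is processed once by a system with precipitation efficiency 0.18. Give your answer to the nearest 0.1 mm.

PW ≈ 36.7 mm; rainfall ≈ 6.6 mm

Precipitable water is the column-integrated vapour mass per unit area: PW = (1/g) Σ q̄ Δp, with q in kg/kg and Δp in Pa (1 kg/m² of water = 1 mm).
Layer 1013–720 hPa: Δp = 293 hPa = 29300 Pa, q̄ = 0.01 kg/kg → 0.01 × 29300 / 9.8 = 29.90 mm
Layer 720–350 hPa: Δp = 370 hPa = 37000 Pa, q̄ = 0.0018 kg/kg → 0.0018 × 37000 / 9.8 = 6.80 mm
PW = 29.90 + 6.80 = 36.70 ≈ 36.7 mm.
Rainfall = ε × PW = 0.18 × 36.7 = 6.6 mm.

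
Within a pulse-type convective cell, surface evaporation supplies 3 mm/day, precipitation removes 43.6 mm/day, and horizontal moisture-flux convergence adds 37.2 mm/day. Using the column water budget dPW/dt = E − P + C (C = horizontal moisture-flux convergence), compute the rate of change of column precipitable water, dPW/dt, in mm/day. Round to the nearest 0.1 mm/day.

dPW/dt ≈ -3.4 mm/day

dPW/dt = E − P + C = 3 − 43.6 + (37.2) = -3.4 mm/day.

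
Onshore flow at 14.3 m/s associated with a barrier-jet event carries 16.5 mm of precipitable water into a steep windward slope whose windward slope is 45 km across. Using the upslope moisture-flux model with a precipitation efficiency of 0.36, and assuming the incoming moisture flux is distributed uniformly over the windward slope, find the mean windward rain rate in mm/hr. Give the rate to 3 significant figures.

Incoming column moisture flux per unit ridge length: F = V × PW = 14.3 × 16.5 = 235.95 mm·m/s.
Spread over the 45 km slope with efficiency ε = 0.36: R = ε·F/W = 0.36 × 235.95 / 45000 m = 1.888e-03 mm/s.
R = 1.888e-03 × 3600 = 6.80 mm/hr.

R ≈ 6.80 mm/hr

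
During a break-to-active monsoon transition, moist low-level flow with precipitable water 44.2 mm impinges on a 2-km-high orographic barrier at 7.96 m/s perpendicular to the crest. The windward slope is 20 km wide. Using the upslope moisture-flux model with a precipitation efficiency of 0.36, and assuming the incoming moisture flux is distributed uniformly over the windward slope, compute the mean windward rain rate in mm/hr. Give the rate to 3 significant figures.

Incoming column moisture flux per unit ridge length: F = V × PW = 7.96 × 44.2 = 351.832 mm·m/s.
Spread over the 20 km slope with efficiency ε = 0.36: R = ε·F/W = 0.36 × 351.832 / 20000 m = 6.333e-03 mm/s.
R = 6.333e-03 × 3600 = 22.8 mm/hr.

R ≈ 22.8 mm/hr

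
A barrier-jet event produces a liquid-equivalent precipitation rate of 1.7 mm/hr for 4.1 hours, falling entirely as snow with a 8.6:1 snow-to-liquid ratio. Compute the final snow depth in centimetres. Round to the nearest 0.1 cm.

snow depth ≈ 6.0 cm

Liquid-equivalent depth = 1.7 × 4.1 = 6.97 mm.
Snow depth = 6.97 mm × 8.6 = 59.942 mm = 6.0 cm.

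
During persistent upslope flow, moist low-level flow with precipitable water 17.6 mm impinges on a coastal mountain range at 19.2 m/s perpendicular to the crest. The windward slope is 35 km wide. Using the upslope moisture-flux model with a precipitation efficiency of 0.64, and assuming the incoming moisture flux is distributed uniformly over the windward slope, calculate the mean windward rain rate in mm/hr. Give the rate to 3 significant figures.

Incoming column moisture flux per unit ridge length: F = V × PW = 19.2 × 17.6 = 337.92 mm·m/s.
Spread over the 35 km slope with efficiency ε = 0.64: R = ε·F/W = 0.64 × 337.92 / 35000 m = 6.179e-03 mm/s.
R = 6.179e-03 × 3600 = 22.2 mm/hr.

R ≈ 22.2 mm/hr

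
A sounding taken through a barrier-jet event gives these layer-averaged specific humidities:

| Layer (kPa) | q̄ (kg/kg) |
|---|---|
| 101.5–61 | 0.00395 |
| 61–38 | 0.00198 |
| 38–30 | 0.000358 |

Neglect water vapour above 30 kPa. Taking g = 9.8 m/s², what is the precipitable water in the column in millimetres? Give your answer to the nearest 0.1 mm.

PW ≈ 21.3 mm

Precipitable water is the column-integrated vapour mass per unit area: PW = (1/g) Σ q̄ Δp, with q in kg/kg and Δp in Pa (1 kg/m² of water = 1 mm).
Layer 101.5–61 kPa: Δp = 405 hPa = 40500 Pa, q̄ = 0.00395 kg/kg → 0.00395 × 40500 / 9.8 = 16.32 mm
Layer 61–38 kPa: Δp = 230 hPa = 23000 Pa, q̄ = 0.00198 kg/kg → 0.00198 × 23000 / 9.8 = 4.65 mm
Layer 38–30 kPa: Δp = 80 hPa = 8000 Pa, q̄ = 0.000358 kg/kg → 0.000358 × 8000 / 9.8 = 0.29 mm
PW = 16.32 + 4.65 + 0.29 = 21.26 ≈ 21.3 mm.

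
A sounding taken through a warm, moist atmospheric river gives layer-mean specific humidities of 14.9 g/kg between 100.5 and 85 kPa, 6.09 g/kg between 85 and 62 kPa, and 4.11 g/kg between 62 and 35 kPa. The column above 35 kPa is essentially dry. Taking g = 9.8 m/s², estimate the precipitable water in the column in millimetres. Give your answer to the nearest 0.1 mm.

Precipitable water is the column-integrated vapour mass per unit area: PW = (1/g) Σ q̄ Δp, with q in kg/kg and Δp in Pa (1 kg/m² of water = 1 mm).
Layer 100.5–85 kPa: Δp = 155 hPa = 15500 Pa, q̄ = 0.0149 kg/kg → 0.0149 × 15500 / 9.8 = 23.57 mm
Layer 85–62 kPa: Δp = 230 hPa = 23000 Pa, q̄ = 0.00609 kg/kg → 0.00609 × 23000 / 9.8 = 14.29 mm
Layer 62–35 kPa: Δp = 270 hPa = 27000 Pa, q̄ = 0.00411 kg/kg → 0.00411 × 27000 / 9.8 = 11.32 mm
PW = 23.57 + 14.29 + 11.32 = 49.18 ≈ 49.2 mm.

PW ≈ 49.2 mm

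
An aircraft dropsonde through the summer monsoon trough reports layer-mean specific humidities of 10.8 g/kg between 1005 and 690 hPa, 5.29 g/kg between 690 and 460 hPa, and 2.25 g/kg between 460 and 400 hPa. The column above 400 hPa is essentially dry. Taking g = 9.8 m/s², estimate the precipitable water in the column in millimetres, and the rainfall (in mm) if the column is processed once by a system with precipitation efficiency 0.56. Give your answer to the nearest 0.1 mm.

PW ≈ 48.5 mm; rainfall ≈ 27.2 mm

Precipitable water is the column-integrated vapour mass per unit area: PW = (1/g) Σ q̄ Δp, with q in kg/kg and Δp in Pa (1 kg/m² of water = 1 mm).
Layer 1005–690 hPa: Δp = 315 hPa = 31500 Pa, q̄ = 0.0108 kg/kg → 0.0108 × 31500 / 9.8 = 34.71 mm
Layer 690–460 hPa: Δp = 230 hPa = 23000 Pa, q̄ = 0.00529 kg/kg → 0.00529 × 23000 / 9.8 = 12.42 mm
Layer 460–400 hPa: Δp = 60 hPa = 6000 Pa, q̄ = 0.00225 kg/kg → 0.00225 × 6000 / 9.8 = 1.38 mm
PW = 34.71 + 12.42 + 1.38 = 48.51 ≈ 48.5 mm.
Rainfall = ε × PW = 0.56 × 48.5 = 27.2 mm.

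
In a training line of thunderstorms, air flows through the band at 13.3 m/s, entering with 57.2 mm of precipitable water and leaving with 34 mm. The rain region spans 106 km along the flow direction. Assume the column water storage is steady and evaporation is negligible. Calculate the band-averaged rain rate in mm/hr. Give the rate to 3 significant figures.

Column moisture flux per unit crosswind length is F = V × PW.
Inflow: F_in = 13.3 × 57.2 = 760.76 mm·m/s
Outflow: F_out = 13.3 × 34 = 452.2 mm·m/s
Steady-state rate R = (F_in − F_out)/L = (760.76 − 452.2) / 106000 m = 2.911e-03 mm/s.
R = 2.911e-03 × 3600 = 10.5 mm/hr.

R ≈ 10.5 mm/hr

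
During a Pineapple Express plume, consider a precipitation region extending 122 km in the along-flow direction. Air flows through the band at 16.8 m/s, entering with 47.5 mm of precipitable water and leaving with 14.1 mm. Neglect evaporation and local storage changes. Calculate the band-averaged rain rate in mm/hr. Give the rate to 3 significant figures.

R ≈ 16.6 mm/hr

Column moisture flux per unit crosswind length is F = V × PW.
Inflow: F_in = 16.8 × 47.5 = 798 mm·m/s
Outflow: F_out = 16.8 × 14.1 = 236.88 mm·m/s
Steady-state rate R = (F_in − F_out)/L = (798 − 236.88) / 122000 m = 4.599e-03 mm/s.
R = 4.599e-03 × 3600 = 16.6 mm/hr.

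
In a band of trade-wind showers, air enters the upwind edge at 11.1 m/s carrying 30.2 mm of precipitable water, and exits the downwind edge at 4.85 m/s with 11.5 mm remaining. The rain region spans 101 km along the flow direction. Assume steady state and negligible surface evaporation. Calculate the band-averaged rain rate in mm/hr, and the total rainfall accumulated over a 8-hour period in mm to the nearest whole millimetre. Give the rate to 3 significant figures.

R ≈ 9.96 mm/hr; total ≈ 80 mm

Column moisture flux per unit crosswind length is F = V × PW.
Inflow: F_in = 11.1 × 30.2 = 335.22 mm·m/s
Outflow: F_out = 4.85 × 11.5 = 55.775 mm·m/s
Steady-state rate R = (F_in − F_out)/L = (335.22 − 55.775) / 101000 m = 2.767e-03 mm/s.
R = 2.767e-03 × 3600 = 9.96 mm/hr.
Over 8 h: total = 9.96 × 8 = 79.68 ≈ 80 mm.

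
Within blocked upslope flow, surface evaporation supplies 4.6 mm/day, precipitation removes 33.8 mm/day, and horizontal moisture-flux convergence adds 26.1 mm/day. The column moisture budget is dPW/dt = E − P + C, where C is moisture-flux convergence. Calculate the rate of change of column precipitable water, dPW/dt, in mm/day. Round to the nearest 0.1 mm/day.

dPW/dt ≈ -3.1 mm/day

dPW/dt = E − P + C = 4.6 − 33.8 + (26.1) = -3.1 mm/day.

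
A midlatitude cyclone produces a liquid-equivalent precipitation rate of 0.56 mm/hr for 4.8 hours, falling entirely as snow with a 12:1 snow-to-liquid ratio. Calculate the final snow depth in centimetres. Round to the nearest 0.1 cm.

Liquid-equivalent depth = 0.56 × 4.8 = 2.688 mm.
Snow depth = 2.688 mm × 12 = 32.256 mm = 3.2 cm.

snow depth ≈ 3.2 cm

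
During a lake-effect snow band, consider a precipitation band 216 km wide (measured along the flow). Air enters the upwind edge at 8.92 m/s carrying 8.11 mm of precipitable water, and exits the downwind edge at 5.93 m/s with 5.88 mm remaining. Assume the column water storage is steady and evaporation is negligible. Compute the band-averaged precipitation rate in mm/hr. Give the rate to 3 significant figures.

R ≈ 0.625 mm/hr

Column moisture flux per unit crosswind length is F = V × PW.
Inflow: F_in = 8.92 × 8.11 = 72.3412 mm·m/s
Outflow: F_out = 5.93 × 5.88 = 34.8684 mm·m/s
Steady-state rate R = (F_in − F_out)/L = (72.3412 − 34.8684) / 216000 m = 1.735e-04 mm/s.
R = 1.735e-04 × 3600 = 0.625 mm/hr.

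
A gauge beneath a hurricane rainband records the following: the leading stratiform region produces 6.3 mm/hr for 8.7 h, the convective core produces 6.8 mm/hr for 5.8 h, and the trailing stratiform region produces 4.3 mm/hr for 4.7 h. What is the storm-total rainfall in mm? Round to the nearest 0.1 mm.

total ≈ 114.5 mm

Total = Σ Rᵢ Δtᵢ = 6.3 × 8.7 + 6.8 × 5.8 + 4.3 × 4.7
      = 54.81 + 39.44 + 20.21 = 114.5 mm.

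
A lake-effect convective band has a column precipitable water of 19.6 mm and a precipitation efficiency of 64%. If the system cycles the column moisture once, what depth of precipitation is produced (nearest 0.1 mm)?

Precipitation = ε × PW = 0.64 × 19.6 = 12.5 mm.

precipitation ≈ 12.5 mm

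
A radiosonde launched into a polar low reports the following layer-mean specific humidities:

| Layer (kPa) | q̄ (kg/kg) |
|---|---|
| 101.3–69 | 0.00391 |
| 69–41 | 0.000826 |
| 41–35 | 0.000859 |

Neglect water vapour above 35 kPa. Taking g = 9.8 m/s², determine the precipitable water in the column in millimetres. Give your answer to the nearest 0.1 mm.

PW ≈ 15.8 mm

Precipitable water is the column-integrated vapour mass per unit area: PW = (1/g) Σ q̄ Δp, with q in kg/kg and Δp in Pa (1 kg/m² of water = 1 mm).
Layer 101.3–69 kPa: Δp = 323 hPa = 32300 Pa, q̄ = 0.00391 kg/kg → 0.00391 × 32300 / 9.8 = 12.89 mm
Layer 69–41 kPa: Δp = 280 hPa = 28000 Pa, q̄ = 0.000826 kg/kg → 0.000826 × 28000 / 9.8 = 2.36 mm
Layer 41–35 kPa: Δp = 60 hPa = 6000 Pa, q̄ = 0.000859 kg/kg → 0.000859 × 6000 / 9.8 = 0.53 mm
PW = 12.89 + 2.36 + 0.53 = 15.78 ≈ 15.8 mm.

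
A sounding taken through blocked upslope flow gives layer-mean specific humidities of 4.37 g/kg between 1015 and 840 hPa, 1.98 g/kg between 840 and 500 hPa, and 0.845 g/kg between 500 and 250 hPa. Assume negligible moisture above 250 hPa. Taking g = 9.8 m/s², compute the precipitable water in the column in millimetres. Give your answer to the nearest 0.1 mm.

PW ≈ 16.8 mm

Precipitable water is the column-integrated vapour mass per unit area: PW = (1/g) Σ q̄ Δp, with q in kg/kg and Δp in Pa (1 kg/m² of water = 1 mm).
Layer 1015–840 hPa: Δp = 175 hPa = 17500 Pa, q̄ = 0.00437 kg/kg → 0.00437 × 17500 / 9.8 = 7.80 mm
Layer 840–500 hPa: Δp = 340 hPa = 34000 Pa, q̄ = 0.00198 kg/kg → 0.00198 × 34000 / 9.8 = 6.87 mm
Layer 500–250 hPa: Δp = 250 hPa = 25000 Pa, q̄ = 0.000845 kg/kg → 0.000845 × 25000 / 9.8 = 2.16 mm
PW = 7.80 + 6.87 + 2.16 = 16.83 ≈ 16.8 mm.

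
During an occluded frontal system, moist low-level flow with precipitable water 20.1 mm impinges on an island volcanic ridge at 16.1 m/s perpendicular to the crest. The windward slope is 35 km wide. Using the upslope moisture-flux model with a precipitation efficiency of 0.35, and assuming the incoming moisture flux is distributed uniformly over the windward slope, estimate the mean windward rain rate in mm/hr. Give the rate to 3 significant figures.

Incoming column moisture flux per unit ridge length: F = V × PW = 16.1 × 20.1 = 323.61 mm·m/s.
Spread over the 35 km slope with efficiency ε = 0.35: R = ε·F/W = 0.35 × 323.61 / 35000 m = 3.236e-03 mm/s.
R = 3.236e-03 × 3600 = 11.6 mm/hr.

R ≈ 11.6 mm/hr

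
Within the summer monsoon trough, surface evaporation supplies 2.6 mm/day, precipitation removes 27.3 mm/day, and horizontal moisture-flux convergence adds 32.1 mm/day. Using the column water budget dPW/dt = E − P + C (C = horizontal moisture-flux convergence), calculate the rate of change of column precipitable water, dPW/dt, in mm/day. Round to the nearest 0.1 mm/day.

dPW/dt ≈ 7.4 mm/day

dPW/dt = E − P + C = 2.6 − 27.3 + (32.1) = 7.4 mm/day.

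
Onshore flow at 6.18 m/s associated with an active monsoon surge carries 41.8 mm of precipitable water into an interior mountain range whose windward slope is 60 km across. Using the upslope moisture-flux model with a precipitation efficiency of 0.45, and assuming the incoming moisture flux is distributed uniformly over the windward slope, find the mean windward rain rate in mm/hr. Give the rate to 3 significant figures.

R ≈ 6.97 mm/hr

Incoming column moisture flux per unit ridge length: F = V × PW = 6.18 × 41.8 = 258.324 mm·m/s.
Spread over the 60 km slope with efficiency ε = 0.45: R = ε·F/W = 0.45 × 258.324 / 60000 m = 1.937e-03 mm/s.
R = 1.937e-03 × 3600 = 6.97 mm/hr.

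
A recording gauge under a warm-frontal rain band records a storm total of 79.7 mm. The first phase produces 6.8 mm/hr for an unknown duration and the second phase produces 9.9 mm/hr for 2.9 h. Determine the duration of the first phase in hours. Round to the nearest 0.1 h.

Known phases: 9.9 × 2.9 = 28.71 mm.
Remaining depth = 79.7 − 28.71 = 50.99 mm.
Duration = 50.99 / 6.8 = 7.5 h.

duration ≈ 7.5 h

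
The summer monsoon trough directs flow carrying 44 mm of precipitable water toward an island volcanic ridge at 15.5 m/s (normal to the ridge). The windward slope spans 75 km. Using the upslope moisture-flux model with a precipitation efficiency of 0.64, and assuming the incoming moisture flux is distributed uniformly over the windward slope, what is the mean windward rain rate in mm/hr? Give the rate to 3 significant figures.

Incoming column moisture flux per unit ridge length: F = V × PW = 15.5 × 44 = 682 mm·m/s.
Spread over the 75 km slope with efficiency ε = 0.64: R = ε·F/W = 0.64 × 682 / 75000 m = 5.820e-03 mm/s.
R = 5.820e-03 × 3600 = 21.0 mm/hr.

R ≈ 21.0 mm/hr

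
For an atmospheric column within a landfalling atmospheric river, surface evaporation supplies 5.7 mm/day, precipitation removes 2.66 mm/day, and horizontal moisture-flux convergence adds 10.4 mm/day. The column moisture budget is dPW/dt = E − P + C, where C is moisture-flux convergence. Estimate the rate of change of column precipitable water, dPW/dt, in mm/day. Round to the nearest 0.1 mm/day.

dPW/dt ≈ 13.4 mm/day

dPW/dt = E − P + C = 5.7 − 2.66 + (10.4) = 13.4 mm/day.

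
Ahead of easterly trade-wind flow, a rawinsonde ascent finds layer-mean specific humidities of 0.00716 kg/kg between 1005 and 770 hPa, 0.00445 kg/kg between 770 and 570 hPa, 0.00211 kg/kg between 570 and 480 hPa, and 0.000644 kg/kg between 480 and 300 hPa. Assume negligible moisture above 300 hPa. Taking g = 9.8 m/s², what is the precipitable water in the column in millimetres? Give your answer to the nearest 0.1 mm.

PW ≈ 29.4 mm

Precipitable water is the column-integrated vapour mass per unit area: PW = (1/g) Σ q̄ Δp, with q in kg/kg and Δp in Pa (1 kg/m² of water = 1 mm).
Layer 1005–770 hPa: Δp = 235 hPa = 23500 Pa, q̄ = 0.00716 kg/kg → 0.00716 × 23500 / 9.8 = 17.17 mm
Layer 770–570 hPa: Δp = 200 hPa = 20000 Pa, q̄ = 0.00445 kg/kg → 0.00445 × 20000 / 9.8 = 9.08 mm
Layer 570–480 hPa: Δp = 90 hPa = 9000 Pa, q̄ = 0.00211 kg/kg → 0.00211 × 9000 / 9.8 = 1.94 mm
Layer 480–300 hPa: Δp = 180 hPa = 18000 Pa, q̄ = 0.000644 kg/kg → 0.000644 × 18000 / 9.8 = 1.18 mm
PW = 17.17 + 9.08 + 1.94 + 1.18 = 29.37 ≈ 29.4 mm.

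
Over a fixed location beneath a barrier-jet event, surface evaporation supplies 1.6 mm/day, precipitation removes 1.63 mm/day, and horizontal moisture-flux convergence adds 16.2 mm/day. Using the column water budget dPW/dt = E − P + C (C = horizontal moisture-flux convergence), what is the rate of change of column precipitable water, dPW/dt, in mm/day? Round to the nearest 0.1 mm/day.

dPW/dt = E − P + C = 1.6 − 1.63 + (16.2) = 16.2 mm/day.

dPW/dt ≈ 16.2 mm/day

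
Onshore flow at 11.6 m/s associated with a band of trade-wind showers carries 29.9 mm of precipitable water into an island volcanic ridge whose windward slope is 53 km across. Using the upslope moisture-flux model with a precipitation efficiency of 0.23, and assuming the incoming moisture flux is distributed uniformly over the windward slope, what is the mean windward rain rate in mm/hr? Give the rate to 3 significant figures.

R ≈ 5.42 mm/hr

Incoming column moisture flux per unit ridge length: F = V × PW = 11.6 × 29.9 = 346.84 mm·m/s.
Spread over the 53 km slope with efficiency ε = 0.23: R = ε·F/W = 0.23 × 346.84 / 53000 m = 1.505e-03 mm/s.
R = 1.505e-03 × 3600 = 5.42 mm/hr.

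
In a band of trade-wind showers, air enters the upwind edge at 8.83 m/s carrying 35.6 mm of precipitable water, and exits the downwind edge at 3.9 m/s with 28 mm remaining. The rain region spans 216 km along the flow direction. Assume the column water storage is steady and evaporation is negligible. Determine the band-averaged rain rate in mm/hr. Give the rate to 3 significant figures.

Column moisture flux per unit crosswind length is F = V × PW.
Inflow: F_in = 8.83 × 35.6 = 314.348 mm·m/s
Outflow: F_out = 3.9 × 28 = 109.2 mm·m/s
Steady-state rate R = (F_in − F_out)/L = (314.348 − 109.2) / 216000 m = 9.498e-04 mm/s.
R = 9.498e-04 × 3600 = 3.42 mm/hr.

R ≈ 3.42 mm/hr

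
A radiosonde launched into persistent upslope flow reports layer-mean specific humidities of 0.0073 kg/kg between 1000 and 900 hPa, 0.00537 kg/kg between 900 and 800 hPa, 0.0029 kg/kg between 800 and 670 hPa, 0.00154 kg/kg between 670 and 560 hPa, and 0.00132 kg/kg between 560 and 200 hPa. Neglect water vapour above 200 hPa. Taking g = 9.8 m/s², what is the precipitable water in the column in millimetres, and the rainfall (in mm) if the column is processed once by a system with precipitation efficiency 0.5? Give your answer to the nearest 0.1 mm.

Precipitable water is the column-integrated vapour mass per unit area: PW = (1/g) Σ q̄ Δp, with q in kg/kg and Δp in Pa (1 kg/m² of water = 1 mm).
Layer 1000–900 hPa: Δp = 100 hPa = 10000 Pa, q̄ = 0.0073 kg/kg → 0.0073 × 10000 / 9.8 = 7.45 mm
Layer 900–800 hPa: Δp = 100 hPa = 10000 Pa, q̄ = 0.00537 kg/kg → 0.00537 × 10000 / 9.8 = 5.48 mm
Layer 800–670 hPa: Δp = 130 hPa = 13000 Pa, q̄ = 0.0029 kg/kg → 0.0029 × 13000 / 9.8 = 3.85 mm
Layer 670–560 hPa: Δp = 110 hPa = 11000 Pa, q̄ = 0.00154 kg/kg → 0.00154 × 11000 / 9.8 = 1.73 mm
Layer 560–200 hPa: Δp = 360 hPa = 36000 Pa, q̄ = 0.00132 kg/kg → 0.00132 × 36000 / 9.8 = 4.85 mm
PW = 7.45 + 5.48 + 3.85 + 1.73 + 4.85 = 23.36 ≈ 23.4 mm.
Rainfall = ε × PW = 0.5 × 23.4 = 11.7 mm.

PW ≈ 23.4 mm; rainfall ≈ 11.7 mm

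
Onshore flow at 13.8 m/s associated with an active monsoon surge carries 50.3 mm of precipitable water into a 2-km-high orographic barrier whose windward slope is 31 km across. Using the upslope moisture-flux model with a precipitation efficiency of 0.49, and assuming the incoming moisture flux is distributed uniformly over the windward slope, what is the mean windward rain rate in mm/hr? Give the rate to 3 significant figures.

R ≈ 39.5 mm/hr

Incoming column moisture flux per unit ridge length: F = V × PW = 13.8 × 50.3 = 694.14 mm·m/s.
Spread over the 31 km slope with efficiency ε = 0.49: R = ε·F/W = 0.49 × 694.14 / 31000 m = 1.097e-02 mm/s.
R = 1.097e-02 × 3600 = 39.5 mm/hr.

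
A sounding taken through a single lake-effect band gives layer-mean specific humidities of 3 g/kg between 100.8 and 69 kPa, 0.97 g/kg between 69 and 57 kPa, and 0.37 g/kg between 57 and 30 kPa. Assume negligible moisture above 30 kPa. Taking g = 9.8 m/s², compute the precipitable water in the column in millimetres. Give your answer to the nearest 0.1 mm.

PW ≈ 11.9 mm

Precipitable water is the column-integrated vapour mass per unit area: PW = (1/g) Σ q̄ Δp, with q in kg/kg and Δp in Pa (1 kg/m² of water = 1 mm).
Layer 100.8–69 kPa: Δp = 318 hPa = 31800 Pa, q̄ = 0.003 kg/kg → 0.003 × 31800 / 9.8 = 9.73 mm
Layer 69–57 kPa: Δp = 120 hPa = 12000 Pa, q̄ = 0.00097 kg/kg → 0.00097 × 12000 / 9.8 = 1.19 mm
Layer 57–30 kPa: Δp = 270 hPa = 27000 Pa, q̄ = 0.00037 kg/kg → 0.00037 × 27000 / 9.8 = 1.02 mm
PW = 9.73 + 1.19 + 1.02 = 11.94 ≈ 11.9 mm.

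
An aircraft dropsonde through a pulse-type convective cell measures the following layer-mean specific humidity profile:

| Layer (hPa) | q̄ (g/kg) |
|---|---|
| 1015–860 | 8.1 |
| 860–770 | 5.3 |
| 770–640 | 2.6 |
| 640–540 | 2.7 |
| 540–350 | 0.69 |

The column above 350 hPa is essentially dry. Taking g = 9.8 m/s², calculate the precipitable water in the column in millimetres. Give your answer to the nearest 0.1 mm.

PW ≈ 25.2 mm

Precipitable water is the column-integrated vapour mass per unit area: PW = (1/g) Σ q̄ Δp, with q in kg/kg and Δp in Pa (1 kg/m² of water = 1 mm).
Layer 1015–860 hPa: Δp = 155 hPa = 15500 Pa, q̄ = 0.0081 kg/kg → 0.0081 × 15500 / 9.8 = 12.81 mm
Layer 860–770 hPa: Δp = 90 hPa = 9000 Pa, q̄ = 0.0053 kg/kg → 0.0053 × 9000 / 9.8 = 4.87 mm
Layer 770–640 hPa: Δp = 130 hPa = 13000 Pa, q̄ = 0.0026 kg/kg → 0.0026 × 13000 / 9.8 = 3.45 mm
Layer 640–540 hPa: Δp = 100 hPa = 10000 Pa, q̄ = 0.0027 kg/kg → 0.0027 × 10000 / 9.8 = 2.76 mm
Layer 540–350 hPa: Δp = 190 hPa = 19000 Pa, q̄ = 0.00069 kg/kg → 0.00069 × 19000 / 9.8 = 1.34 mm
PW = 12.81 + 4.87 + 3.45 + 2.76 + 1.34 = 25.23 ≈ 25.2 mm.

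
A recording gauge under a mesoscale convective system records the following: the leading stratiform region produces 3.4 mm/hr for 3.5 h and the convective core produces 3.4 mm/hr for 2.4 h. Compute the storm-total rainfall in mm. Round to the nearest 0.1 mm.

total ≈ 20.1 mm

Total = Σ Rᵢ Δtᵢ = 3.4 × 3.5 + 3.4 × 2.4
      = 11.9 + 8.16 = 20.1 mm.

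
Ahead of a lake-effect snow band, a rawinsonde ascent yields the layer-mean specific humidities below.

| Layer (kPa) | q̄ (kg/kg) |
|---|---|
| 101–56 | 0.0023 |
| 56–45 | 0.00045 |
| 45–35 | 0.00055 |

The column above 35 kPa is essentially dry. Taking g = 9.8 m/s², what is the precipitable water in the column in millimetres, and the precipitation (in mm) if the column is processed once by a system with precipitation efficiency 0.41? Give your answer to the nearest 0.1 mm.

PW ≈ 11.6 mm; precipitation ≈ 4.8 mm

Precipitable water is the column-integrated vapour mass per unit area: PW = (1/g) Σ q̄ Δp, with q in kg/kg and Δp in Pa (1 kg/m² of water = 1 mm).
Layer 101–56 kPa: Δp = 450 hPa = 45000 Pa, q̄ = 0.0023 kg/kg → 0.0023 × 45000 / 9.8 = 10.56 mm
Layer 56–45 kPa: Δp = 110 hPa = 11000 Pa, q̄ = 0.00045 kg/kg → 0.00045 × 11000 / 9.8 = 0.51 mm
Layer 45–35 kPa: Δp = 100 hPa = 10000 Pa, q̄ = 0.00055 kg/kg → 0.00055 × 10000 / 9.8 = 0.56 mm
PW = 10.56 + 0.51 + 0.56 = 11.63 ≈ 11.6 mm.
Precipitation = ε × PW = 0.41 × 11.6 = 4.8 mm.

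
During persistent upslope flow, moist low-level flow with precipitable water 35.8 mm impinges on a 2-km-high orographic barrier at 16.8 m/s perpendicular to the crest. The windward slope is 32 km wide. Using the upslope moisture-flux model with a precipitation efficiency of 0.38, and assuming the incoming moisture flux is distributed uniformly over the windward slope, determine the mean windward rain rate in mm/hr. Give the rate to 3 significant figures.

Incoming column moisture flux per unit ridge length: F = V × PW = 16.8 × 35.8 = 601.44 mm·m/s.
Spread over the 32 km slope with efficiency ε = 0.38: R = ε·F/W = 0.38 × 601.44 / 32000 m = 7.142e-03 mm/s.
R = 7.142e-03 × 3600 = 25.7 mm/hr.

R ≈ 25.7 mm/hr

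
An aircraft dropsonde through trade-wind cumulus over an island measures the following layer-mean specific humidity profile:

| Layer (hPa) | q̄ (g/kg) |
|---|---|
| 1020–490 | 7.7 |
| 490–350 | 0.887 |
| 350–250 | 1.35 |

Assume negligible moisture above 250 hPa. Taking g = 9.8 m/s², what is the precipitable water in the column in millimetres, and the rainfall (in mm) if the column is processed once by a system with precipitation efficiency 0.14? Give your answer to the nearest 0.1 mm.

Precipitable water is the column-integrated vapour mass per unit area: PW = (1/g) Σ q̄ Δp, with q in kg/kg and Δp in Pa (1 kg/m² of water = 1 mm).
Layer 1020–490 hPa: Δp = 530 hPa = 53000 Pa, q̄ = 0.0077 kg/kg → 0.0077 × 53000 / 9.8 = 41.64 mm
Layer 490–350 hPa: Δp = 140 hPa = 14000 Pa, q̄ = 0.000887 kg/kg → 0.000887 × 14000 / 9.8 = 1.27 mm
Layer 350–250 hPa: Δp = 100 hPa = 10000 Pa, q̄ = 0.00135 kg/kg → 0.00135 × 10000 / 9.8 = 1.38 mm
PW = 41.64 + 1.27 + 1.38 = 44.29 ≈ 44.3 mm.
Rainfall = ε × PW = 0.14 × 44.3 = 6.2 mm.

PW ≈ 44.3 mm; rainfall ≈ 6.2 mm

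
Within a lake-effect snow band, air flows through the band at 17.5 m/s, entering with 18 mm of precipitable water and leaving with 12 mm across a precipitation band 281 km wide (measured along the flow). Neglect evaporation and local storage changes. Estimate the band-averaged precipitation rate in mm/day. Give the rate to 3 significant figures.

R ≈ 32.3 mm/day

Column moisture flux per unit crosswind length is F = V × PW.
Inflow: F_in = 17.5 × 18 = 315 mm·m/s
Outflow: F_out = 17.5 × 12 = 210 mm·m/s
Steady-state rate R = (F_in − F_out)/L = (315 − 210) / 281000 m = 3.737e-04 mm/s.
R = 3.737e-04 × 3600 × 24 = 32.3 mm/day.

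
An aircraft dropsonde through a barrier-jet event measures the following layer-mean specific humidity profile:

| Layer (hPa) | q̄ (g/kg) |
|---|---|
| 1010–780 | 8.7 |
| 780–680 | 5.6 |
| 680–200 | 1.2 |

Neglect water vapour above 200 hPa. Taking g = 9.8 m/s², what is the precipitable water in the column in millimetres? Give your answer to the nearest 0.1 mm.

PW ≈ 32.0 mm

Precipitable water is the column-integrated vapour mass per unit area: PW = (1/g) Σ q̄ Δp, with q in kg/kg and Δp in Pa (1 kg/m² of water = 1 mm).
Layer 1010–780 hPa: Δp = 230 hPa = 23000 Pa, q̄ = 0.0087 kg/kg → 0.0087 × 23000 / 9.8 = 20.42 mm
Layer 780–680 hPa: Δp = 100 hPa = 10000 Pa, q̄ = 0.0056 kg/kg → 0.0056 × 10000 / 9.8 = 5.71 mm
Layer 680–200 hPa: Δp = 480 hPa = 48000 Pa, q̄ = 0.0012 kg/kg → 0.0012 × 48000 / 9.8 = 5.88 mm
PW = 20.42 + 5.71 + 5.88 = 32.01 ≈ 32.0 mm.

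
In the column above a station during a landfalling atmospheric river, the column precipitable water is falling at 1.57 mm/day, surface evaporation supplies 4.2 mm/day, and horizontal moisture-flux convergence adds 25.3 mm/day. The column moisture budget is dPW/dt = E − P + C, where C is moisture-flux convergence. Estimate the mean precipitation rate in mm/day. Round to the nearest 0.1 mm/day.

P ≈ 31.1 mm/day

dPW/dt = -1.57 mm/day.
P = E + C − dPW/dt = 4.2 + (25.3) − (-1.57) = 31.1 mm/day.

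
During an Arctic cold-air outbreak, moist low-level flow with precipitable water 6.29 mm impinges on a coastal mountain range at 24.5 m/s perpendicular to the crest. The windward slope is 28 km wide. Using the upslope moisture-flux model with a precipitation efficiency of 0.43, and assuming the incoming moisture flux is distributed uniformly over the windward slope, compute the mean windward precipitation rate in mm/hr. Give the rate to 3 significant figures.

Incoming column moisture flux per unit ridge length: F = V × PW = 24.5 × 6.29 = 154.105 mm·m/s.
Spread over the 28 km slope with efficiency ε = 0.43: R = ε·F/W = 0.43 × 154.105 / 28000 m = 2.367e-03 mm/s.
R = 2.367e-03 × 3600 = 8.52 mm/hr.

R ≈ 8.52 mm/hr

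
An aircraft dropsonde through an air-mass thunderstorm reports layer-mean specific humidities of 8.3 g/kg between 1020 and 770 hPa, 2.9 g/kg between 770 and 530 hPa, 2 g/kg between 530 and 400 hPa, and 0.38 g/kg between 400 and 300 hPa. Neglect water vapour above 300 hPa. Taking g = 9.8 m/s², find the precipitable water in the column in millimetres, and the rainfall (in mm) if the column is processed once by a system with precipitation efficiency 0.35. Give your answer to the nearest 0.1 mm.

Precipitable water is the column-integrated vapour mass per unit area: PW = (1/g) Σ q̄ Δp, with q in kg/kg and Δp in Pa (1 kg/m² of water = 1 mm).
Layer 1020–770 hPa: Δp = 250 hPa = 25000 Pa, q̄ = 0.0083 kg/kg → 0.0083 × 25000 / 9.8 = 21.17 mm
Layer 770–530 hPa: Δp = 240 hPa = 24000 Pa, q̄ = 0.0029 kg/kg → 0.0029 × 24000 / 9.8 = 7.10 mm
Layer 530–400 hPa: Δp = 130 hPa = 13000 Pa, q̄ = 0.002 kg/kg → 0.002 × 13000 / 9.8 = 2.65 mm
Layer 400–300 hPa: Δp = 100 hPa = 10000 Pa, q̄ = 0.00038 kg/kg → 0.00038 × 10000 / 9.8 = 0.39 mm
PW = 21.17 + 7.10 + 2.65 + 0.39 = 31.31 ≈ 31.3 mm.
Rainfall = ε × PW = 0.35 × 31.3 = 11.0 mm.

PW ≈ 31.3 mm; rainfall ≈ 11.0 mm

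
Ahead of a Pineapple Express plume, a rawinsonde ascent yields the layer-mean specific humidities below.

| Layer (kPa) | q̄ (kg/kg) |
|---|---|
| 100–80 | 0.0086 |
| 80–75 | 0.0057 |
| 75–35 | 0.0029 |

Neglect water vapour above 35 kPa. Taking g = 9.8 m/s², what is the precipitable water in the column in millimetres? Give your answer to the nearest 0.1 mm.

Precipitable water is the column-integrated vapour mass per unit area: PW = (1/g) Σ q̄ Δp, with q in kg/kg and Δp in Pa (1 kg/m² of water = 1 mm).
Layer 100–80 kPa: Δp = 200 hPa = 20000 Pa, q̄ = 0.0086 kg/kg → 0.0086 × 20000 / 9.8 = 17.55 mm
Layer 80–75 kPa: Δp = 50 hPa = 5000 Pa, q̄ = 0.0057 kg/kg → 0.0057 × 5000 / 9.8 = 2.91 mm
Layer 75–35 kPa: Δp = 400 hPa = 40000 Pa, q̄ = 0.0029 kg/kg → 0.0029 × 40000 / 9.8 = 11.84 mm
PW = 17.55 + 2.91 + 11.84 = 32.30 ≈ 32.3 mm.

PW ≈ 32.3 mm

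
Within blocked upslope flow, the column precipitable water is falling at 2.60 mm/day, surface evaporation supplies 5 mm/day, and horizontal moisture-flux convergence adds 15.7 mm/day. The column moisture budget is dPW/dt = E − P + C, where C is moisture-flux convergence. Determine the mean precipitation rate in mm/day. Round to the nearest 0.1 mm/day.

P ≈ 23.3 mm/day

dPW/dt = -2.60 mm/day.
P = E + C − dPW/dt = 5 + (15.7) − (-2.60) = 23.3 mm/day.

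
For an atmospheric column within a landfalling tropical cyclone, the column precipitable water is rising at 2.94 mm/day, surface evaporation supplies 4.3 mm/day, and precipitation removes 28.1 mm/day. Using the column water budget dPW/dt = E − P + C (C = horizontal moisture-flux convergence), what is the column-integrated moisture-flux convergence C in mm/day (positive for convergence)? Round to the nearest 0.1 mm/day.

C ≈ 26.7 mm/day

dPW/dt = +2.94 mm/day.
C = dPW/dt − E + P = (+2.94) − 4.3 + 28.1 = 26.7 mm/day.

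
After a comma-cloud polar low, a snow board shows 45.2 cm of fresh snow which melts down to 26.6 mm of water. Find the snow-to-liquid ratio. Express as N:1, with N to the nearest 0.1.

Ratio = snow depth / SWE = 452 mm / 26.6 mm = 17.0, i.e. 17.0:1.

ratio ≈ 17.0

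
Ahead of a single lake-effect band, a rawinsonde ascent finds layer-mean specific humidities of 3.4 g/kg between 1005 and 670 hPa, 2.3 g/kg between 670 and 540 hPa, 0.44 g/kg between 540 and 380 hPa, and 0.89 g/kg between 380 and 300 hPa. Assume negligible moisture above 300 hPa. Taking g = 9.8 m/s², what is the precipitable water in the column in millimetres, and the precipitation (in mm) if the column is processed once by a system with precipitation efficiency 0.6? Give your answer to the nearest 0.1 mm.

PW ≈ 16.1 mm; precipitation ≈ 9.7 mm

Precipitable water is the column-integrated vapour mass per unit area: PW = (1/g) Σ q̄ Δp, with q in kg/kg and Δp in Pa (1 kg/m² of water = 1 mm).
Layer 1005–670 hPa: Δp = 335 hPa = 33500 Pa, q̄ = 0.0034 kg/kg → 0.0034 × 33500 / 9.8 = 11.62 mm
Layer 670–540 hPa: Δp = 130 hPa = 13000 Pa, q̄ = 0.0023 kg/kg → 0.0023 × 13000 / 9.8 = 3.05 mm
Layer 540–380 hPa: Δp = 160 hPa = 16000 Pa, q̄ = 0.00044 kg/kg → 0.00044 × 16000 / 9.8 = 0.72 mm
Layer 380–300 hPa: Δp = 80 hPa = 8000 Pa, q̄ = 0.00089 kg/kg → 0.00089 × 8000 / 9.8 = 0.73 mm
PW = 11.62 + 3.05 + 0.72 + 0.73 = 16.12 ≈ 16.1 mm.
Precipitation = ε × PW = 0.6 × 16.1 = 9.7 mm.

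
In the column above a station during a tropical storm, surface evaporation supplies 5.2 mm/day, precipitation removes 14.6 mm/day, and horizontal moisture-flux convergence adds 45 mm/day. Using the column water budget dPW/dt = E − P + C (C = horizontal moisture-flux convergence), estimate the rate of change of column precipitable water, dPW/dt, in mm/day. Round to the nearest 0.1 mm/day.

dPW/dt ≈ 35.6 mm/day

dPW/dt = E − P + C = 5.2 − 14.6 + (45) = 35.6 mm/day.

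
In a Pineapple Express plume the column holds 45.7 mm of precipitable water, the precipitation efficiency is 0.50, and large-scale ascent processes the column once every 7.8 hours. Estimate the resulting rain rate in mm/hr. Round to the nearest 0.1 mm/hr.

Each overturning extracts ε × PW = 0.50 × 45.7 = 22.85 mm.
Rate = ε·PW / τ = 22.85 / 7.8 h = 2.9 mm/hr.

R ≈ 2.9 mm/hr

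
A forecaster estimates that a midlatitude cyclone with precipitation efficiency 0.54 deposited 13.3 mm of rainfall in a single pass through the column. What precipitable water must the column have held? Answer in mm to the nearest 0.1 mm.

PW = rainfall / ε = 13.3 / 0.54 = 24.6 mm.

PW ≈ 24.6 mm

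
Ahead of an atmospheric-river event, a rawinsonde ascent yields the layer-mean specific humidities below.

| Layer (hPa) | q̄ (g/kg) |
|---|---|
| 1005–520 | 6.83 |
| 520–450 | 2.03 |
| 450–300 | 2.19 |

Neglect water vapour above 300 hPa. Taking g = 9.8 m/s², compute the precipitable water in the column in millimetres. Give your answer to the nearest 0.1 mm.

Precipitable water is the column-integrated vapour mass per unit area: PW = (1/g) Σ q̄ Δp, with q in kg/kg and Δp in Pa (1 kg/m² of water = 1 mm).
Layer 1005–520 hPa: Δp = 485 hPa = 48500 Pa, q̄ = 0.00683 kg/kg → 0.00683 × 48500 / 9.8 = 33.80 mm
Layer 520–450 hPa: Δp = 70 hPa = 7000 Pa, q̄ = 0.00203 kg/kg → 0.00203 × 7000 / 9.8 = 1.45 mm
Layer 450–300 hPa: Δp = 150 hPa = 15000 Pa, q̄ = 0.00219 kg/kg → 0.00219 × 15000 / 9.8 = 3.35 mm
PW = 33.80 + 1.45 + 3.35 = 38.60 ≈ 38.6 mm.

PW ≈ 38.6 mm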